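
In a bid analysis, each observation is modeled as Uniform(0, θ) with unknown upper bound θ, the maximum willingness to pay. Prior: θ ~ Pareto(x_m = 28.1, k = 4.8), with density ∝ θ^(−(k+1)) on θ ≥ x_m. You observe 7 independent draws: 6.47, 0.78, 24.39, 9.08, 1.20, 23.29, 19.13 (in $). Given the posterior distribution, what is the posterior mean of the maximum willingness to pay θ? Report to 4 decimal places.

A Pareto(scale x_m, shape k) prior on the upper bound θ of Uniform(0, θ) is conjugate: posterior is Pareto(max(x_m, max xᵢ), k + n).
Sample maximum = 24.39; prior scale x_m = 28.1 → posterior scale = max = 28.10.
Posterior shape = 4.8 + 7 = 11.8.
E[θ|data] = k·x_m/(k−1) = 11.8·28.10/10.8 = 30.7019.

30.7019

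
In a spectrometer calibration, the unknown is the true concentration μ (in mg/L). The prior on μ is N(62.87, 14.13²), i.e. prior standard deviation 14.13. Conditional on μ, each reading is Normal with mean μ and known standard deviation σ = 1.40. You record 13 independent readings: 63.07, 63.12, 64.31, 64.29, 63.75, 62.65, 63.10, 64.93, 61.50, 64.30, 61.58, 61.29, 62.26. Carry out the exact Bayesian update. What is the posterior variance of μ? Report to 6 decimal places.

For Normal data with known variance σ², a Normal(μ₀, σ₀²) prior on μ is conjugate. Posterior precision = 1/σ₀² + n/σ²; posterior mean is the precision-weighted average of μ₀ and x̄.
σ₀² = 14.13² = 199.6569, σ² = 1.40² = 1.96; σ² + n·σ₀² = 1.96 + 13·199.6569 = 2597.4997.
Posterior precision = 1/σ₀² + n/σ² = 1/199.6569 + 13/1.96 = (σ² + n·σ₀²)/(σ₀²σ²) = 2597.4997/(199.6569·1.96); posterior variance σₙ² = σ₀²σ²/(σ² + n·σ₀²) = 199.6569·1.96/2597.4997 = 0.150655.

0.150655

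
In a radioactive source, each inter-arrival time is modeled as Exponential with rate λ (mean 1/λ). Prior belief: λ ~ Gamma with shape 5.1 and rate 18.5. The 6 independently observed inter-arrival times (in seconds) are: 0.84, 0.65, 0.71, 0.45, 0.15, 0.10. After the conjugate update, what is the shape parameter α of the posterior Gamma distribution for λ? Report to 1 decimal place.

11.1

With a Gamma(shape α, rate β) prior on the exponential rate λ, the posterior after n observations with total T = Σxᵢ is Gamma(α+n, β+T).
Sum of observations T = 2.90 seconds; n = 6.
Posterior: Gamma(5.1+6, 18.5+2.90) = Gamma(11.1, 21.40).
Posterior α = 11.1.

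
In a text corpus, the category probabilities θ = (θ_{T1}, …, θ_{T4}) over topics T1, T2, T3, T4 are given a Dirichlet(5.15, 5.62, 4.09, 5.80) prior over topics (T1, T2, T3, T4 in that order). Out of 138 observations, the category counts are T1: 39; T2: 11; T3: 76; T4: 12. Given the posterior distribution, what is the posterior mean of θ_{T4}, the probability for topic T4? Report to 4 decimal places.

The Dirichlet prior is conjugate to the Multinomial likelihood: each posterior αⱼ = prior αⱼ + observed count nⱼ.
Posterior concentration: (44.15, 16.62, 80.09, 17.80), total = 158.66.
E[θ_{T4}|data] = α_{T4}/Σα = 17.80/158.66 = 0.1122.

0.1122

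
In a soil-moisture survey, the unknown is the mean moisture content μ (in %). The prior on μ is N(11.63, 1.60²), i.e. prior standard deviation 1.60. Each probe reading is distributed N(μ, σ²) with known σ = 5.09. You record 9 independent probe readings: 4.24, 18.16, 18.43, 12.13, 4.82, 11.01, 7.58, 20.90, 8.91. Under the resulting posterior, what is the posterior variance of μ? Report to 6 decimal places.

1.355001

For Normal data with known variance σ², a Normal(μ₀, σ₀²) prior on μ is conjugate. Posterior precision = 1/σ₀² + n/σ²; posterior mean is the precision-weighted average of μ₀ and x̄.
σ₀² = 1.60² = 2.56, σ² = 5.09² = 25.9081; σ² + n·σ₀² = 25.9081 + 9·2.56 = 48.9481.
Posterior precision = 1/σ₀² + n/σ² = 1/2.56 + 9/25.9081 = (σ² + n·σ₀²)/(σ₀²σ²) = 48.9481/(2.56·25.9081); posterior variance σₙ² = σ₀²σ²/(σ² + n·σ₀²) = 2.56·25.9081/48.9481 = 1.355001.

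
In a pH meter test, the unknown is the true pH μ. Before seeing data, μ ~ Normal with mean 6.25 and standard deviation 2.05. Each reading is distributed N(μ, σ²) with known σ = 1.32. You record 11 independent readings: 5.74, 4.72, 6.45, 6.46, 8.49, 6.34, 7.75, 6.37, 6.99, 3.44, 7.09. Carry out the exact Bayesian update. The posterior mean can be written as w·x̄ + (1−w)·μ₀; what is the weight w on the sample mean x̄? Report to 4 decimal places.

For Normal data with known variance σ², a Normal(μ₀, σ₀²) prior on μ is conjugate. Posterior precision = 1/σ₀² + n/σ²; posterior mean is the precision-weighted average of μ₀ and x̄.
σ₀² = 2.05² = 4.2025, σ² = 1.32² = 1.7424. Prior precision 1/σ₀² = 1/4.2025; data precision n/σ² = 11/1.7424.
w = (n/σ²)/(1/σ₀² + n/σ²) = n·σ₀²/(σ² + n·σ₀²) = 11·4.2025/(1.7424 + 11·4.2025) = 46.2275/47.9699 = 0.9637.

0.9637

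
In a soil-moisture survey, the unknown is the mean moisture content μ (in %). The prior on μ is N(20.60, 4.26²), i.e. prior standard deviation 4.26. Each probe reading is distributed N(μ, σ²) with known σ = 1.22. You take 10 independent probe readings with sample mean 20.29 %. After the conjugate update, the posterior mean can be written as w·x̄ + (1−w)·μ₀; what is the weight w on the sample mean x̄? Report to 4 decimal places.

0.9919

For Normal data with known variance σ², a Normal(μ₀, σ₀²) prior on μ is conjugate. Posterior precision = 1/σ₀² + n/σ²; posterior mean is the precision-weighted average of μ₀ and x̄.
σ₀² = 4.26² = 18.1476, σ² = 1.22² = 1.4884. Prior precision 1/σ₀² = 1/18.1476; data precision n/σ² = 10/1.4884.
w = (n/σ²)/(1/σ₀² + n/σ²) = n·σ₀²/(σ² + n·σ₀²) = 10·18.1476/(1.4884 + 10·18.1476) = 181.476/182.9644 = 0.9919.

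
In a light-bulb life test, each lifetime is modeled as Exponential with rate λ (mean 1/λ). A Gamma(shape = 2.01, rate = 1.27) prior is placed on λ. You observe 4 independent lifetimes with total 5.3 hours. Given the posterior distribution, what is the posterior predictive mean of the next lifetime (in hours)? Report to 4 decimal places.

With a Gamma(shape α, rate β) prior on the exponential rate λ, the posterior after n observations with total T = Σxᵢ is Gamma(α+n, β+T).
Posterior: Gamma(2.01+4, 1.27+5.3) = Gamma(6.01, 6.57).
The predictive distribution for the next observation is Lomax; its mean is β/(α−1) = 6.57/5.01 = 1.3114.

1.3114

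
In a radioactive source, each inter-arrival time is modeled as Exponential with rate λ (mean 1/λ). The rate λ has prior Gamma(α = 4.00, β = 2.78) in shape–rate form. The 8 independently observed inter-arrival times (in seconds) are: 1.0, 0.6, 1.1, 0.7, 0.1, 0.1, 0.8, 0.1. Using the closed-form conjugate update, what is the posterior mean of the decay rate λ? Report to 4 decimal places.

1.6484

With a Gamma(shape α, rate β) prior on the exponential rate λ, the posterior after n observations with total T = Σxᵢ is Gamma(α+n, β+T).
Sum of observations T = 4.5 seconds; n = 8.
Posterior: Gamma(4.00+8, 2.78+4.5) = Gamma(12.00, 7.28).
Posterior mean of λ = α/β = 12.00/7.28 = 1.6484.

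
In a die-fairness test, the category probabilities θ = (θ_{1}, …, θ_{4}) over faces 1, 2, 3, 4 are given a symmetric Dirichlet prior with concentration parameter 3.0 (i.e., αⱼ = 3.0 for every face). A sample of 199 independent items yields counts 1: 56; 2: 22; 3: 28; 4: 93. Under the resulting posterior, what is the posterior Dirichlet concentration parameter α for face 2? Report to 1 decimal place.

25.0

The Dirichlet prior is conjugate to the Multinomial likelihood: each posterior αⱼ = prior αⱼ + observed count nⱼ.
Posterior concentration: (59.0, 25.0, 31.0, 96.0), total = 211.0.
α_{2} = 3.0 + 22 = 25.0.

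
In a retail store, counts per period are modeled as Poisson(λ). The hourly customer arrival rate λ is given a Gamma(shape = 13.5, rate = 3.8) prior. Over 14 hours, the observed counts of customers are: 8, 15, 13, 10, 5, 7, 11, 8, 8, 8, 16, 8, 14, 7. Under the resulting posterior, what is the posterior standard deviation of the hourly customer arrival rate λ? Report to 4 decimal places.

With a Gamma(shape α, rate β) prior, the Poisson likelihood is conjugate: the posterior is Gamma(α + ΣXᵢ, β + n).
Sum of counts S = 138 over n = 14 hours.
Posterior: Gamma(α+S, β+n) = Gamma(13.5+138, 3.8+14) = Gamma(151.5, 17.8).
SD = √α/β = √151.5/17.8 = 0.6915.

0.6915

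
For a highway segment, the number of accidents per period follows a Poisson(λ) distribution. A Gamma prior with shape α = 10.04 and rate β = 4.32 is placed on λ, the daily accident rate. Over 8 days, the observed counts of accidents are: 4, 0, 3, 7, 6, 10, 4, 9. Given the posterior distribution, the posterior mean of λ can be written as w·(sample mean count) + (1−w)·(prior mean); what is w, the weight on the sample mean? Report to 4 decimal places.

With a Gamma(shape α, rate β) prior, the Poisson likelihood is conjugate: the posterior is Gamma(α + ΣXᵢ, β + n).
Posterior mean = (α₀+S)/(β₀+n) = [n/(β₀+n)]·(S/n) + [β₀/(β₀+n)]·(α₀/β₀), so only n and β₀ enter the weight.
Weight on data w = n/(β₀+n) = 8/(4.32+8) = 8/12.32 = 0.6494.

0.6494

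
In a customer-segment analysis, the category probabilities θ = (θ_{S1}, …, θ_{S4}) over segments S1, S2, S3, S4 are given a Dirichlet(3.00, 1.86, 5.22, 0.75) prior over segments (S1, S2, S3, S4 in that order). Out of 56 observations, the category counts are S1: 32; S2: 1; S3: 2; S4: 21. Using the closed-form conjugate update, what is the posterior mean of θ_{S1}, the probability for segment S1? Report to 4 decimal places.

The Dirichlet prior is conjugate to the Multinomial likelihood: each posterior αⱼ = prior αⱼ + observed count nⱼ.
Posterior concentration: (35.00, 2.86, 7.22, 21.75), total = 66.83.
E[θ_{S1}|data] = α_{S1}/Σα = 35.00/66.83 = 0.5237.

0.5237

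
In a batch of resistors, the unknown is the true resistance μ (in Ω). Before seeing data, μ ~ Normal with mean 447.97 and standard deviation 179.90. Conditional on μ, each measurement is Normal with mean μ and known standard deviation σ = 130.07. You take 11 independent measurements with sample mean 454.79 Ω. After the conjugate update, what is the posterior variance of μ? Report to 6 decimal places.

For Normal data with known variance σ², a Normal(μ₀, σ₀²) prior on μ is conjugate. Posterior precision = 1/σ₀² + n/σ²; posterior mean is the precision-weighted average of μ₀ and x̄.
σ₀² = 179.90² = 32364.01, σ² = 130.07² = 16918.2049; σ² + n·σ₀² = 16918.2049 + 11·32364.01 = 372922.3149.
Posterior precision = 1/σ₀² + n/σ² = 1/32364.01 + 11/16918.2049 = (σ² + n·σ₀²)/(σ₀²σ²) = 372922.3149/(32364.01·16918.2049); posterior variance σₙ² = σ₀²σ²/(σ² + n·σ₀²) = 32364.01·16918.2049/372922.3149 = 1468.244003.

1468.244003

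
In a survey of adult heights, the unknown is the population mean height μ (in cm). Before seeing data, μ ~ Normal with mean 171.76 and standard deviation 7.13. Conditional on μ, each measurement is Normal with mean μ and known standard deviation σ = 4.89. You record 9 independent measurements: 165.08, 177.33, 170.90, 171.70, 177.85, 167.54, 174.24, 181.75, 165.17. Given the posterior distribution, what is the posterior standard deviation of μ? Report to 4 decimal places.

1.5890

For Normal data with known variance σ², a Normal(μ₀, σ₀²) prior on μ is conjugate. Posterior precision = 1/σ₀² + n/σ²; posterior mean is the precision-weighted average of μ₀ and x̄.
σ₀² = 7.13² = 50.8369, σ² = 4.89² = 23.9121; σ² + n·σ₀² = 23.9121 + 9·50.8369 = 481.4442.
Posterior precision = 1/σ₀² + n/σ² = 1/50.8369 + 9/23.9121 = (σ² + n·σ₀²)/(σ₀²σ²) = 481.4442/(50.8369·23.9121); posterior variance σₙ² = σ₀²σ²/(σ² + n·σ₀²) = 50.8369·23.9121/481.4442 = 2.524939.
Posterior SD = √σₙ² = √(50.8369·23.9121/481.4442) = 1.5890.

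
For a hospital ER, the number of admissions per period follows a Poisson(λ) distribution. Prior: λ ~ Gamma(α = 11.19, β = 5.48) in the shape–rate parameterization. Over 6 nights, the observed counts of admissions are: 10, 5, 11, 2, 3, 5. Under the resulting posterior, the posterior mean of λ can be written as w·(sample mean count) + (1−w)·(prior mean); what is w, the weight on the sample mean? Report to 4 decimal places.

With a Gamma(shape α, rate β) prior, the Poisson likelihood is conjugate: the posterior is Gamma(α + ΣXᵢ, β + n).
Posterior mean = (α₀+S)/(β₀+n) = [n/(β₀+n)]·(S/n) + [β₀/(β₀+n)]·(α₀/β₀), so only n and β₀ enter the weight.
Weight on data w = n/(β₀+n) = 6/(5.48+6) = 6/11.48 = 0.5226.

0.5226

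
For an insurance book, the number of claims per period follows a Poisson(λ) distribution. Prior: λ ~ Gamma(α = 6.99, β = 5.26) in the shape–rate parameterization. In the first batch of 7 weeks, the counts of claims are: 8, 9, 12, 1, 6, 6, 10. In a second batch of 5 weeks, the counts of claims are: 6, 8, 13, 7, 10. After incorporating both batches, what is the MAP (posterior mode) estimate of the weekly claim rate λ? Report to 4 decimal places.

5.9090

With a Gamma(shape α, rate β) prior, the Poisson likelihood is conjugate: the posterior is Gamma(α + ΣXᵢ, β + n).
Batch 1: sum of counts S = 52 over n = 7 weeks.
After batch 1: Gamma(α+S, β+n) = Gamma(6.99+52, 5.26+7) = Gamma(58.99, 12.26).
Batch 2: sum of counts S = 44 over n = 5 weeks.
After batch 2: Gamma(α+S, β+n) = Gamma(58.99+44, 12.26+5) = Gamma(102.99, 17.26).
Mode of Gamma(α,β) for α≥1 is (α−1)/β = 101.99/17.26 = 5.9090.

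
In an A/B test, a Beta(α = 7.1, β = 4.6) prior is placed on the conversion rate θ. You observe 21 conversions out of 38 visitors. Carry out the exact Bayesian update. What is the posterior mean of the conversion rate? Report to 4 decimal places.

The Beta prior is conjugate to a Binomial/Bernoulli likelihood; the update adds successes to α and failures to β.
Posterior: Beta(α+k, β+n−k) = Beta(7.1+21, 4.6+17) = Beta(28.1, 21.6).
Posterior mean = α/(α+β) = 28.1/49.7 = 0.5654.

0.5654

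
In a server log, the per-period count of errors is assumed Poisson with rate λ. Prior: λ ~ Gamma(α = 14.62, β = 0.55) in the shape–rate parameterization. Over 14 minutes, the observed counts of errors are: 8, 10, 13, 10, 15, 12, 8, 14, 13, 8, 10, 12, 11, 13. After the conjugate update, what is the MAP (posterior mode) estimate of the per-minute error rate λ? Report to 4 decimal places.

With a Gamma(shape α, rate β) prior, the Poisson likelihood is conjugate: the posterior is Gamma(α + ΣXᵢ, β + n).
Sum of counts S = 157 over n = 14 minutes.
Posterior: Gamma(α+S, β+n) = Gamma(14.62+157, 0.55+14) = Gamma(171.62, 14.55).
Mode of Gamma(α,β) for α≥1 is (α−1)/β = 170.62/14.55 = 11.7265.

11.7265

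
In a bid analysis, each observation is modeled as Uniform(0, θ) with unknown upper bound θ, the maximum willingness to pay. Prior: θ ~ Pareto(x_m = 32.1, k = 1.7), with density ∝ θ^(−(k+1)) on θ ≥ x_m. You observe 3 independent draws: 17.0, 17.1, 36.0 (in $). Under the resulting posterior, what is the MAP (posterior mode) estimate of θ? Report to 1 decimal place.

A Pareto(scale x_m, shape k) prior on the upper bound θ of Uniform(0, θ) is conjugate: posterior is Pareto(max(x_m, max xᵢ), k + n).
Sample maximum = 36.0; prior scale x_m = 32.1 → posterior scale = max = 36.0.
Posterior shape = 1.7 + 3 = 4.7.
The Pareto density is decreasing on [x_m, ∞), so the mode is x_m = 36.0.

36.0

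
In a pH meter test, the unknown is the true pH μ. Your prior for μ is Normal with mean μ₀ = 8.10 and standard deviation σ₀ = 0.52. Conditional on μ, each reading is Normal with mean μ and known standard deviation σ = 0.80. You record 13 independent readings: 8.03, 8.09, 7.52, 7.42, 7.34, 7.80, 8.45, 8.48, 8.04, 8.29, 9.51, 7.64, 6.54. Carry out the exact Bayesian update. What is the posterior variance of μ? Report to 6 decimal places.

For Normal data with known variance σ², a Normal(μ₀, σ₀²) prior on μ is conjugate. Posterior precision = 1/σ₀² + n/σ²; posterior mean is the precision-weighted average of μ₀ and x̄.
σ₀² = 0.52² = 0.2704, σ² = 0.80² = 0.64; σ² + n·σ₀² = 0.64 + 13·0.2704 = 4.1552.
Posterior precision = 1/σ₀² + n/σ² = 1/0.2704 + 13/0.64 = (σ² + n·σ₀²)/(σ₀²σ²) = 4.1552/(0.2704·0.64); posterior variance σₙ² = σ₀²σ²/(σ² + n·σ₀²) = 0.2704·0.64/4.1552 = 0.041648.

0.041648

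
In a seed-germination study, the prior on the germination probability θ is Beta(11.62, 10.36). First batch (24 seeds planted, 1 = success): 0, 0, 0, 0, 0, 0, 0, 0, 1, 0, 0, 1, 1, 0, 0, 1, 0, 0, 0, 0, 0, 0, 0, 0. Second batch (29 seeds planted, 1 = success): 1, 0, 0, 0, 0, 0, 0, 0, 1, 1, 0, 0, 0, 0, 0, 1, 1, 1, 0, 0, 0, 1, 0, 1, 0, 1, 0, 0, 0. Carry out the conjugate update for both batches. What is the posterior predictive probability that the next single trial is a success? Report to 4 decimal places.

0.3284

The Beta prior is conjugate to a Binomial/Bernoulli likelihood; the update adds successes to α and failures to β.
After batch 1: Beta(11.62+4, 10.36+20) = Beta(15.62, 30.36).
After batch 2: Beta(15.62+9, 30.36+20) = Beta(24.62, 50.36).
For a single future Bernoulli trial, P(success | data) = α/(α+β) = 0.3284.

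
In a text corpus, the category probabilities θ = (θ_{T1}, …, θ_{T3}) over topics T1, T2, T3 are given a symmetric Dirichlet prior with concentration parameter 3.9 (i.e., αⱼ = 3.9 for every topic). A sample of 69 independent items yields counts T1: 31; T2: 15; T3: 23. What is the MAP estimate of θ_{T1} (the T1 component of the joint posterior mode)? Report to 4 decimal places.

0.4363

The Dirichlet prior is conjugate to the Multinomial likelihood: each posterior αⱼ = prior αⱼ + observed count nⱼ.
Posterior concentration: (34.9, 18.9, 26.9), total = 80.7.
Joint mode component: (α_{T1}−1)/(Σα−K) = 33.9/77.7 = 0.4363.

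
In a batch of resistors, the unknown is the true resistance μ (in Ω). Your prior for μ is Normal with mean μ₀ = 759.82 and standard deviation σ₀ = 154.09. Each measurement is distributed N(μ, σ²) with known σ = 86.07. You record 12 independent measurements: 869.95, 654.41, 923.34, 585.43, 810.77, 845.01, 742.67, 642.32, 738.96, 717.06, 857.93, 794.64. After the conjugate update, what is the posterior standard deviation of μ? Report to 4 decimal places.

For Normal data with known variance σ², a Normal(μ₀, σ₀²) prior on μ is conjugate. Posterior precision = 1/σ₀² + n/σ²; posterior mean is the precision-weighted average of μ₀ and x̄.
σ₀² = 154.09² = 23743.7281, σ² = 86.07² = 7408.0449; σ² + n·σ₀² = 7408.0449 + 12·23743.7281 = 292332.7821.
Posterior precision = 1/σ₀² + n/σ² = 1/23743.7281 + 12/7408.0449 = (σ² + n·σ₀²)/(σ₀²σ²) = 292332.7821/(23743.7281·7408.0449); posterior variance σₙ² = σ₀²σ²/(σ² + n·σ₀²) = 23743.7281·7408.0449/292332.7821 = 601.693052.
Posterior SD = √σₙ² = √(23743.7281·7408.0449/292332.7821) = 24.5294.

24.5294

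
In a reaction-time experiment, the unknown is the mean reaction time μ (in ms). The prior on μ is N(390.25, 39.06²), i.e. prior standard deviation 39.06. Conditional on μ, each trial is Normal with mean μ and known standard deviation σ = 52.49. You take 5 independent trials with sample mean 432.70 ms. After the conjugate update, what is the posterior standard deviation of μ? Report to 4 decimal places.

20.1203

For Normal data with known variance σ², a Normal(μ₀, σ₀²) prior on μ is conjugate. Posterior precision = 1/σ₀² + n/σ²; posterior mean is the precision-weighted average of μ₀ and x̄.
σ₀² = 39.06² = 1525.6836, σ² = 52.49² = 2755.2001; σ² + n·σ₀² = 2755.2001 + 5·1525.6836 = 10383.6181.
Posterior precision = 1/σ₀² + n/σ² = 1/1525.6836 + 5/2755.2001 = (σ² + n·σ₀²)/(σ₀²σ²) = 10383.6181/(1525.6836·2755.2001); posterior variance σₙ² = σ₀²σ²/(σ² + n·σ₀²) = 1525.6836·2755.2001/10383.6181 = 404.826484.
Posterior SD = √σₙ² = √(1525.6836·2755.2001/10383.6181) = 20.1203.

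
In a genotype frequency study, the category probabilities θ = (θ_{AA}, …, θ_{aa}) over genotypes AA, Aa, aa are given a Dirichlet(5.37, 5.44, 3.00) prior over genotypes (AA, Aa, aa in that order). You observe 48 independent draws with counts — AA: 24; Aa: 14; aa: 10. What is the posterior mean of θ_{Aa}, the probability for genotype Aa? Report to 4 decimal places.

0.3145

The Dirichlet prior is conjugate to the Multinomial likelihood: each posterior αⱼ = prior αⱼ + observed count nⱼ.
Posterior concentration: (29.37, 19.44, 13.00), total = 61.81.
E[θ_{Aa}|data] = α_{Aa}/Σα = 19.44/61.81 = 0.3145.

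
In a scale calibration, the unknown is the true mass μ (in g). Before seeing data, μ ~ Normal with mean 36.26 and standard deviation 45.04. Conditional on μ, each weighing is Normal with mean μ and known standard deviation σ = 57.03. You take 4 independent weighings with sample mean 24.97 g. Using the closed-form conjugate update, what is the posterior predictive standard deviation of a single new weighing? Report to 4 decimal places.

For Normal data with known variance σ², a Normal(μ₀, σ₀²) prior on μ is conjugate. Posterior precision = 1/σ₀² + n/σ²; posterior mean is the precision-weighted average of μ₀ and x̄.
σ₀² = 45.04² = 2028.6016, σ² = 57.03² = 3252.4209; σ² + n·σ₀² = 3252.4209 + 4·2028.6016 = 11366.8273.
Posterior precision = 1/σ₀² + n/σ² = 1/2028.6016 + 4/3252.4209 = (σ² + n·σ₀²)/(σ₀²σ²) = 11366.8273/(2028.6016·3252.4209); posterior variance σₙ² = σ₀²σ²/(σ² + n·σ₀²) = 2028.6016·3252.4209/11366.8273 = 580.449238.
Predictive variance for one new observation = σₙ² + σ² = 2028.6016·3252.4209/11366.8273 + 3252.4209 = σ²·(σ₀² + 11366.8273)/11366.8273 = 3252.4209·13395.4289/11366.8273 = 3832.870138; SD = √(3252.4209·13395.4289/11366.8273) = 61.9102.

61.9102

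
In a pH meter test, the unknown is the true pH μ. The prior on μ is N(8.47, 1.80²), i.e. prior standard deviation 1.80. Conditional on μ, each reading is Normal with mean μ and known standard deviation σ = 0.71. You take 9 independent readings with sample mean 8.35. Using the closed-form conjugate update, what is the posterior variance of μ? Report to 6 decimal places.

For Normal data with known variance σ², a Normal(μ₀, σ₀²) prior on μ is conjugate. Posterior precision = 1/σ₀² + n/σ²; posterior mean is the precision-weighted average of μ₀ and x̄.
σ₀² = 1.80² = 3.24, σ² = 0.71² = 0.5041; σ² + n·σ₀² = 0.5041 + 9·3.24 = 29.6641.
Posterior precision = 1/σ₀² + n/σ² = 1/3.24 + 9/0.5041 = (σ² + n·σ₀²)/(σ₀²σ²) = 29.6641/(3.24·0.5041); posterior variance σₙ² = σ₀²σ²/(σ² + n·σ₀²) = 3.24·0.5041/29.6641 = 0.055059.

0.055059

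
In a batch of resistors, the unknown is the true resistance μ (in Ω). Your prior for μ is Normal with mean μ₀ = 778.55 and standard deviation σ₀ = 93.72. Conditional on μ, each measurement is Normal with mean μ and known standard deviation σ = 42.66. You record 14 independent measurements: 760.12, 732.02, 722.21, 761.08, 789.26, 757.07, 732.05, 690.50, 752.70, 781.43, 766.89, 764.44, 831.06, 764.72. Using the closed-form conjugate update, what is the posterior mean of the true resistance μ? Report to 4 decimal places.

757.8457

For Normal data with known variance σ², a Normal(μ₀, σ₀²) prior on μ is conjugate. Posterior precision = 1/σ₀² + n/σ²; posterior mean is the precision-weighted average of μ₀ and x̄.
Σxᵢ = 760.12 + 732.02 + 722.21 + 761.08 + 789.26 + 757.07 + 732.05 + 690.50 + 752.70 + 781.43 + 766.89 + 764.44 + 831.06 + 764.72 = 10605.55, so n·x̄ = 10605.55.
σ₀² = 93.72² = 8783.4384, σ² = 42.66² = 1819.8756; σ² + n·σ₀² = 1819.8756 + 14·8783.4384 = 124788.0132.
Posterior mean = (μ₀/σ₀² + n·x̄/σ²)/(1/σ₀² + n/σ²) = (σ²·μ₀ + σ₀²·n·x̄)/(σ² + n·σ₀²) = (1819.8756·778.55 + 8783.4384·10605.55)/124788.0132 = 94570059.2715/124788.0132 = 757.8457.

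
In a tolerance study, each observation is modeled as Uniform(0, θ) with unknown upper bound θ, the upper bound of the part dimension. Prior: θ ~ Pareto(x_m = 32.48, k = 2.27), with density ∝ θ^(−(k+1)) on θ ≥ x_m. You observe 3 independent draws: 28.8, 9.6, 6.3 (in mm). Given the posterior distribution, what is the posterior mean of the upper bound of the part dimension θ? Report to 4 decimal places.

40.0866

A Pareto(scale x_m, shape k) prior on the upper bound θ of Uniform(0, θ) is conjugate: posterior is Pareto(max(x_m, max xᵢ), k + n).
Sample maximum = 28.8; prior scale x_m = 32.48 → posterior scale = max = 32.48.
Posterior shape = 2.27 + 3 = 5.27.
E[θ|data] = k·x_m/(k−1) = 5.27·32.48/4.27 = 40.0866.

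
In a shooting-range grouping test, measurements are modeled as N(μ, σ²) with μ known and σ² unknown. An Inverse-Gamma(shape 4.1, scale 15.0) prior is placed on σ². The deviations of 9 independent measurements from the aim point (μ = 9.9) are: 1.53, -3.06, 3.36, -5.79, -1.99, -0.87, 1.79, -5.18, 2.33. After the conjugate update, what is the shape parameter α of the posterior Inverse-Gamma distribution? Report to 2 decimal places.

8.60

With known mean μ and an Inverse-Gamma(α, β) prior on σ², the Normal likelihood is conjugate: posterior is Inv-Gamma(α + n/2, β + Σ(xᵢ−μ)²/2).
Σ(xᵢ−μ)² = (1.53)² + (-3.06)² + (3.36)² + (-5.79)² + (-1.99)² + (-0.87)² + (1.79)² + (-5.18)² + (2.33)² = 96.7006.
Posterior: Inv-Gamma(4.1 + 9/2, 15.0 + 96.7006/2) = Inv-Gamma(8.60, 63.35030).
Posterior α = 8.60.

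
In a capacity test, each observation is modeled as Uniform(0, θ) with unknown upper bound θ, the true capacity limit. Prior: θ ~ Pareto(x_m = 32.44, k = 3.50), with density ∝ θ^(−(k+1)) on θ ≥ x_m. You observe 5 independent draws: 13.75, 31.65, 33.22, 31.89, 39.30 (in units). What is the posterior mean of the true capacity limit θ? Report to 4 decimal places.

A Pareto(scale x_m, shape k) prior on the upper bound θ of Uniform(0, θ) is conjugate: posterior is Pareto(max(x_m, max xᵢ), k + n).
Sample maximum = 39.30; prior scale x_m = 32.44 → posterior scale = max = 39.30.
Posterior shape = 3.50 + 5 = 8.50.
E[θ|data] = k·x_m/(k−1) = 8.50·39.30/7.50 = 44.5400.

44.5400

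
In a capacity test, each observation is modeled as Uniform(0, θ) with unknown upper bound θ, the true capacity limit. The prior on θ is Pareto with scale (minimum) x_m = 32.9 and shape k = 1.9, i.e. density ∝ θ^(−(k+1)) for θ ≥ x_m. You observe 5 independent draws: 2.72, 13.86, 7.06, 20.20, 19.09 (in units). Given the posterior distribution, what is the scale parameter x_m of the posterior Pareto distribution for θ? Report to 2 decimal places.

A Pareto(scale x_m, shape k) prior on the upper bound θ of Uniform(0, θ) is conjugate: posterior is Pareto(max(x_m, max xᵢ), k + n).
Sample maximum = 20.20; prior scale x_m = 32.9 → posterior scale = max = 32.90.
Posterior shape = 1.9 + 5 = 6.9.
Posterior scale x_m = 32.90.

32.90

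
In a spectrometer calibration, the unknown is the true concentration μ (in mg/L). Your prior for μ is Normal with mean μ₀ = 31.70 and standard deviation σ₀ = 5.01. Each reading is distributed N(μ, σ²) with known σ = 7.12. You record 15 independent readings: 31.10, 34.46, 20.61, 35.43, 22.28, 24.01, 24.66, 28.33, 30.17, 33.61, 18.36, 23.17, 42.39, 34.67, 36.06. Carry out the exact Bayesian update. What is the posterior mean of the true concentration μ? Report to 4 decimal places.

29.5736

For Normal data with known variance σ², a Normal(μ₀, σ₀²) prior on μ is conjugate. Posterior precision = 1/σ₀² + n/σ²; posterior mean is the precision-weighted average of μ₀ and x̄.
Σxᵢ = 31.10 + 34.46 + 20.61 + 35.43 + 22.28 + 24.01 + 24.66 + 28.33 + 30.17 + 33.61 + 18.36 + 23.17 + 42.39 + 34.67 + 36.06 = 439.31, so n·x̄ = 439.31.
σ₀² = 5.01² = 25.1001, σ² = 7.12² = 50.6944; σ² + n·σ₀² = 50.6944 + 15·25.1001 = 427.1959.
Posterior mean = (μ₀/σ₀² + n·x̄/σ²)/(1/σ₀² + n/σ²) = (σ²·μ₀ + σ₀²·n·x̄)/(σ² + n·σ₀²) = (50.6944·31.70 + 25.1001·439.31)/427.1959 = 12633.737411/427.1959 = 29.5736.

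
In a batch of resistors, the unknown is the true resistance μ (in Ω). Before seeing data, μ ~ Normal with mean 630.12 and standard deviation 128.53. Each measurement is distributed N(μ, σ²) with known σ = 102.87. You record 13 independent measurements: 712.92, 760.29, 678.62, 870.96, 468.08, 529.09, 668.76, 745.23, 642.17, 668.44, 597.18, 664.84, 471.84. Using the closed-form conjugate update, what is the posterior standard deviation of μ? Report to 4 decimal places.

For Normal data with known variance σ², a Normal(μ₀, σ₀²) prior on μ is conjugate. Posterior precision = 1/σ₀² + n/σ²; posterior mean is the precision-weighted average of μ₀ and x̄.
σ₀² = 128.53² = 16519.9609, σ² = 102.87² = 10582.2369; σ² + n·σ₀² = 10582.2369 + 13·16519.9609 = 225341.7286.
Posterior precision = 1/σ₀² + n/σ² = 1/16519.9609 + 13/10582.2369 = (σ² + n·σ₀²)/(σ₀²σ²) = 225341.7286/(16519.9609·10582.2369); posterior variance σₙ² = σ₀²σ²/(σ² + n·σ₀²) = 16519.9609·10582.2369/225341.7286 = 775.791243.
Posterior SD = √σₙ² = √(16519.9609·10582.2369/225341.7286) = 27.8530.

27.8530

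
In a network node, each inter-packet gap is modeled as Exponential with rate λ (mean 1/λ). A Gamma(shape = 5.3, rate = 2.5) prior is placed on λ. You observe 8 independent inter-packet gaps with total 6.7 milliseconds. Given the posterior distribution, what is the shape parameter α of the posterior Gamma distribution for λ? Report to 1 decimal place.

13.3

With a Gamma(shape α, rate β) prior on the exponential rate λ, the posterior after n observations with total T = Σxᵢ is Gamma(α+n, β+T).
Posterior: Gamma(5.3+8, 2.5+6.7) = Gamma(13.3, 9.2).
Posterior α = 13.3.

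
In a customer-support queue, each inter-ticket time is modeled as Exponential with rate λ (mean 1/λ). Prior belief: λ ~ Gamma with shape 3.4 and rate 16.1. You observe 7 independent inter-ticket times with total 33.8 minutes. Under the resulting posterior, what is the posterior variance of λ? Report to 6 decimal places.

0.004177

With a Gamma(shape α, rate β) prior on the exponential rate λ, the posterior after n observations with total T = Σxᵢ is Gamma(α+n, β+T).
Posterior: Gamma(3.4+7, 16.1+33.8) = Gamma(10.4, 49.9).
Var = α/β² = 0.004177.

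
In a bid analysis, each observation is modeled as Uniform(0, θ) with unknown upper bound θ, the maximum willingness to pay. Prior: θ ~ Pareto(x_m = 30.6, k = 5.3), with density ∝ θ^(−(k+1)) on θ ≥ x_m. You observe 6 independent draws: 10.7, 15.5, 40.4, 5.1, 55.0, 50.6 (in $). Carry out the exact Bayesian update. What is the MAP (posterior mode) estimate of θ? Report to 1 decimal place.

55.0

A Pareto(scale x_m, shape k) prior on the upper bound θ of Uniform(0, θ) is conjugate: posterior is Pareto(max(x_m, max xᵢ), k + n).
Sample maximum = 55.0; prior scale x_m = 30.6 → posterior scale = max = 55.0.
Posterior shape = 5.3 + 6 = 11.3.
The Pareto density is decreasing on [x_m, ∞), so the mode is x_m = 55.0.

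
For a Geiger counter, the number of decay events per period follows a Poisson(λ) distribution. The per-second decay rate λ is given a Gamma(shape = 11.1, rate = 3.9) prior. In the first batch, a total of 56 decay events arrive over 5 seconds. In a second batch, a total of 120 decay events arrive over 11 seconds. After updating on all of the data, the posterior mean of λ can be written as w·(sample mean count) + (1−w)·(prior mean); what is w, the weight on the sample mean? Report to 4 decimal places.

0.8040

With a Gamma(shape α, rate β) prior, the Poisson likelihood is conjugate: the posterior is Gamma(α + ΣXᵢ, β + n).
Total number of seconds: n = 5 + 11 = 16.
Posterior mean = (α₀+S)/(β₀+n) = [n/(β₀+n)]·(S/n) + [β₀/(β₀+n)]·(α₀/β₀), so only n and β₀ enter the weight.
Weight on data w = n/(β₀+n) = 16/(3.9+16) = 16/19.9 = 0.8040.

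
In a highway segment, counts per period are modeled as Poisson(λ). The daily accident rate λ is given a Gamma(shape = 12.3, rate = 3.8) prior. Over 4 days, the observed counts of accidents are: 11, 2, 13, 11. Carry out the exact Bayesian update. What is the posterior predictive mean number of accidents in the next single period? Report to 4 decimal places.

6.3205

With a Gamma(shape α, rate β) prior, the Poisson likelihood is conjugate: the posterior is Gamma(α + ΣXᵢ, β + n).
Sum of counts S = 37 over n = 4 days.
Posterior: Gamma(α+S, β+n) = Gamma(12.3+37, 3.8+4) = Gamma(49.3, 7.8).
The predictive distribution for one future period is NegBinom with mean α/β = 6.3205.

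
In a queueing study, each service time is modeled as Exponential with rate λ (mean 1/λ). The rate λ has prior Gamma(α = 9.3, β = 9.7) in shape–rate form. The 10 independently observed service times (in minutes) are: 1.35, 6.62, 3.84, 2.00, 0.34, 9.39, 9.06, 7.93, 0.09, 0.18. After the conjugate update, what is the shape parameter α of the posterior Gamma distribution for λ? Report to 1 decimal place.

19.3

With a Gamma(shape α, rate β) prior on the exponential rate λ, the posterior after n observations with total T = Σxᵢ is Gamma(α+n, β+T).
Sum of observations T = 40.80 minutes; n = 10.
Posterior: Gamma(9.3+10, 9.7+40.80) = Gamma(19.3, 50.50).
Posterior α = 19.3.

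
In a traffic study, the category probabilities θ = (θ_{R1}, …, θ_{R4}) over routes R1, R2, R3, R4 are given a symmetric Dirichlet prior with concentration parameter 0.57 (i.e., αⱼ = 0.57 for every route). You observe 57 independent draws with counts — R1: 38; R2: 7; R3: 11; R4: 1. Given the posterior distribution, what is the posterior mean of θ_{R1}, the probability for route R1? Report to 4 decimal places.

The Dirichlet prior is conjugate to the Multinomial likelihood: each posterior αⱼ = prior αⱼ + observed count nⱼ.
Posterior concentration: (38.57, 7.57, 11.57, 1.57), total = 59.28.
E[θ_{R1}|data] = α_{R1}/Σα = 38.57/59.28 = 0.6506.

0.6506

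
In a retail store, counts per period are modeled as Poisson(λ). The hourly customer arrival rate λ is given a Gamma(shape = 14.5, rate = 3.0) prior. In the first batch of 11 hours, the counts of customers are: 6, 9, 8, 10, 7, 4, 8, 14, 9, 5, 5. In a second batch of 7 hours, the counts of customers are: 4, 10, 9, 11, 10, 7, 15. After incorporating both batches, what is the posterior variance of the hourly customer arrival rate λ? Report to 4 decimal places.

With a Gamma(shape α, rate β) prior, the Poisson likelihood is conjugate: the posterior is Gamma(α + ΣXᵢ, β + n).
Batch 1: sum of counts S = 85 over n = 11 hours.
After batch 1: Gamma(α+S, β+n) = Gamma(14.5+85, 3.0+11) = Gamma(99.5, 14.0).
Batch 2: sum of counts S = 66 over n = 7 hours.
After batch 2: Gamma(α+S, β+n) = Gamma(99.5+66, 14.0+7) = Gamma(165.5, 21.0).
Var = α/β² = 165.5/21.0² = 0.3753.

0.3753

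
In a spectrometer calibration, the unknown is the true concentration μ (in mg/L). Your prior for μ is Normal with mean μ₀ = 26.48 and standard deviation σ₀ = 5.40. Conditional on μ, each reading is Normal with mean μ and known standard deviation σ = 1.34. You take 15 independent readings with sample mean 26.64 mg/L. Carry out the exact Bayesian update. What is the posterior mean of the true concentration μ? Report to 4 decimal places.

26.6393

For Normal data with known variance σ², a Normal(μ₀, σ₀²) prior on μ is conjugate. Posterior precision = 1/σ₀² + n/σ²; posterior mean is the precision-weighted average of μ₀ and x̄.
n·x̄ = 15·26.64 = 399.6.
σ₀² = 5.40² = 29.16, σ² = 1.34² = 1.7956; σ² + n·σ₀² = 1.7956 + 15·29.16 = 439.1956.
Posterior mean = (μ₀/σ₀² + n·x̄/σ²)/(1/σ₀² + n/σ²) = (σ²·μ₀ + σ₀²·n·x̄)/(σ² + n·σ₀²) = (1.7956·26.48 + 29.16·399.6)/439.1956 = 11699.883488/439.1956 = 26.6393.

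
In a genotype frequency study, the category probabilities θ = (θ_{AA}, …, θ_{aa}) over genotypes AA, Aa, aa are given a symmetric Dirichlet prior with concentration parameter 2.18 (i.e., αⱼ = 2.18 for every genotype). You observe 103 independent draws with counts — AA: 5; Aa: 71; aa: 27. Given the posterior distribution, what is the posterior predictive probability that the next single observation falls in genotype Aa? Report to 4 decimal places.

The Dirichlet prior is conjugate to the Multinomial likelihood: each posterior αⱼ = prior αⱼ + observed count nⱼ.
Posterior concentration: (7.18, 73.18, 29.18), total = 109.54.
P(next = Aa | data) = α_{Aa}/Σα = 0.6681.

0.6681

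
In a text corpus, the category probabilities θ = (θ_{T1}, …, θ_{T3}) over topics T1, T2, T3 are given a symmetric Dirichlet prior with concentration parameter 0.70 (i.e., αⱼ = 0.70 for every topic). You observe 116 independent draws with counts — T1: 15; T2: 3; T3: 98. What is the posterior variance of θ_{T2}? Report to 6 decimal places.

The Dirichlet prior is conjugate to the Multinomial likelihood: each posterior αⱼ = prior αⱼ + observed count nⱼ.
Posterior concentration: (15.70, 3.70, 98.70), total = 118.10.
Var[θ_j] = α_j(Σα−α_j)/((Σα)²(Σα+1)) = 3.70·114.40/(118.10²·119.10) = 0.000255.

0.000255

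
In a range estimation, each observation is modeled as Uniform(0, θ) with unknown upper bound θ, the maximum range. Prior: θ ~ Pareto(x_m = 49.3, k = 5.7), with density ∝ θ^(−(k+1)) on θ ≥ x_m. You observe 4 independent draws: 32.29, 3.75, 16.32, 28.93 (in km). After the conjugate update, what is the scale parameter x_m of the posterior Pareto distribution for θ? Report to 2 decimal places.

A Pareto(scale x_m, shape k) prior on the upper bound θ of Uniform(0, θ) is conjugate: posterior is Pareto(max(x_m, max xᵢ), k + n).
Sample maximum = 32.29; prior scale x_m = 49.3 → posterior scale = max = 49.30.
Posterior shape = 5.7 + 4 = 9.7.
Posterior scale x_m = 49.30.

49.30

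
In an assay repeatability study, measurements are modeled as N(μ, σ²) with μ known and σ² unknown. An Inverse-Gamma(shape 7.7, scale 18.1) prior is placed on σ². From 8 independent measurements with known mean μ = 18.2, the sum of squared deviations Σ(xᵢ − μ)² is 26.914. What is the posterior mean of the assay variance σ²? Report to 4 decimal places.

With known mean μ and an Inverse-Gamma(α, β) prior on σ², the Normal likelihood is conjugate: posterior is Inv-Gamma(α + n/2, β + Σ(xᵢ−μ)²/2).
Posterior: Inv-Gamma(7.7 + 8/2, 18.1 + 26.914/2) = Inv-Gamma(11.70, 31.5570).
E[σ²|data] = β/(α−1) = 31.5570/10.70 = 2.9493.

2.9493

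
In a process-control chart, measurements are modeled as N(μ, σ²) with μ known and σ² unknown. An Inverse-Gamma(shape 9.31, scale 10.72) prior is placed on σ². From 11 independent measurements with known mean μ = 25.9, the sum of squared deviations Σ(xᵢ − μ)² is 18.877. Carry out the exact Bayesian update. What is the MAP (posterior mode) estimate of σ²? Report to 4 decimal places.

With known mean μ and an Inverse-Gamma(α, β) prior on σ², the Normal likelihood is conjugate: posterior is Inv-Gamma(α + n/2, β + Σ(xᵢ−μ)²/2).
Posterior: Inv-Gamma(9.31 + 11/2, 10.72 + 18.877/2) = Inv-Gamma(14.81, 20.1585).
Mode = β/(α+1) = 20.1585/15.81 = 1.2750.

1.2750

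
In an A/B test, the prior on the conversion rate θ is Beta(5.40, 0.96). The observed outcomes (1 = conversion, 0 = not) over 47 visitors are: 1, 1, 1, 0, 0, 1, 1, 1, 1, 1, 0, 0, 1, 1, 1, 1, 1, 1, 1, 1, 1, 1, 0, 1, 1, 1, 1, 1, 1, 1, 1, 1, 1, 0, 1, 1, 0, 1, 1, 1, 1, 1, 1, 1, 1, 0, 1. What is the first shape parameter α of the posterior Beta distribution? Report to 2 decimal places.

44.40

The Beta prior is conjugate to a Binomial/Bernoulli likelihood; the update adds successes to α and failures to β.
Posterior: Beta(α+k, β+n−k) = Beta(5.40+39, 0.96+8) = Beta(44.40, 8.96).
Posterior α = 44.40.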